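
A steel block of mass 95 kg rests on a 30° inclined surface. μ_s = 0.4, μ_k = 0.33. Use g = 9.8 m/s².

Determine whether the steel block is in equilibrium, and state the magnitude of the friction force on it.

N = m g cos θ = 806 N.
Down-slope weight component: m g sin θ = 466 N.
μ_s N = 323 N.
466 > 323 N, so it slides; kinetic friction f = μ_k N = 0.33×806 = 266 N.

f ≈ 266 N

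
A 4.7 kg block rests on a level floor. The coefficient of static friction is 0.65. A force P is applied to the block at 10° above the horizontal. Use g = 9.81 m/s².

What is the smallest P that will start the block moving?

P ≈ 27.3 N

N = m g − P sin α (the pull lifts the block).
At impending slip, P cos α = μ_s N = μ_s (m g − P sin α).
Solving: P (cos α + μ_s sin α) = μ_s m g → P = 0.65×46.1/(cos 10° + 0.65 sin 10°) = 30/1.098 = 27.3 N.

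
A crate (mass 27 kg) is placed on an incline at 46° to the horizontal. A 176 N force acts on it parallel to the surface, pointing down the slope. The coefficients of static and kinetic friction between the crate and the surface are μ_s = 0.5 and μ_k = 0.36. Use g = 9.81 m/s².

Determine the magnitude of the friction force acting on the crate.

f ≈ 66.2 N (up the incline)

Perpendicular to the surface, N = m g cos θ = 27·9.81·cos 46° = 184 N.
For equilibrium along the incline the friction force must supply f = m g sin θ + P = 190.5 + 176 = 366.5 N (positive meaning up-slope).
Maximum static friction available: μ_s N = 0.5 × 184 = 92 N.
|366.5| exceeds 92 N, so the crate slips down-slope; friction is kinetic, f = μ_k N = 0.36×184 = 66.2 N.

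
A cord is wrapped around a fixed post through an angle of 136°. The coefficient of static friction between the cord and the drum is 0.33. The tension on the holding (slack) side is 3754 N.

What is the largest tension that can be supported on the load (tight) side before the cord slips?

At impending slip the capstan equation gives T₂/T₁ = e^{μβ} with β in radians.
β = 136° × π/180 = 2.374 rad.
e^{μβ} = e^{0.33×2.374} = 2.189.
T₂ = T₁ · e^{μβ} = 3754 × 2.189 = 8220 N.

T_max ≈ 8220 N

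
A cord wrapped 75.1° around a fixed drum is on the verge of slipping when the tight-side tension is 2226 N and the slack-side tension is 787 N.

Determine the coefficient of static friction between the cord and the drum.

T₂/T₁ = e^{μβ} → μ = ln(T₂/T₁)/β.
β = 75.1° = 1.311 rad.
μ = ln(2226/787)/1.311 = ln(2.828)/1.311 = 0.793.

μ ≈ 0.793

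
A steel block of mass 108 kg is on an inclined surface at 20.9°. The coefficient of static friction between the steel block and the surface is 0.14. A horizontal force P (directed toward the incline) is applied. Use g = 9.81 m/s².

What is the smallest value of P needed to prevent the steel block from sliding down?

The steel block tends to slide down (tan θ > μ_s), so at the point of impending slip friction acts up-slope at its limit: f = μ_s N.
Perpendicular to the incline: N = m g cos θ + P sin θ.
Along the incline: P cos θ + μ_s N = m g sin θ, i.e. P cos θ + μ_s (m g cos θ + P sin θ) = m g sin θ.
Solving, P (cos θ + μ_s sin θ) = m g (sin θ − μ_s cos θ), so P = 1060×0.2259/0.9841 = 243 N.

P_min ≈ 243 N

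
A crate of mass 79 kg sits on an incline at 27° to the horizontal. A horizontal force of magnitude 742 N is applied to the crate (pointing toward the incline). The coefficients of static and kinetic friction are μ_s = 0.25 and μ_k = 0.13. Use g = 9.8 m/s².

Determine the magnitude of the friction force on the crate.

f ≈ 133 N (down the incline)

Resolve perpendicular to the incline: N = m g cos θ + P sin θ = 79×9.8×cos 27° + 742×sin 27° = 1027 N.
Along the incline, the net driving force (taking up-slope positive) is P cos θ − m g sin θ = 661.1 − 351.5 = 309.6 N, so equilibrium requires friction f = -309.6 N (down-slope).
Maximum static friction: μ_s N = 0.25 × 1027 = 256.7 N.
The required 309.6 N exceeds the static limit, so the crate slides up-slope and f = μ_k N = 0.13×1027 = 133 N.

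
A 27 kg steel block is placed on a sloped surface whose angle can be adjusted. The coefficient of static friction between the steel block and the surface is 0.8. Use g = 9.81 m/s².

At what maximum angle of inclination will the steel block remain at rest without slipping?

At the slip threshold, m g sin θ = μ_s · m g cos θ, so tan θ = μ_s.
θ_max = arctan(0.8) = 38.7°.

θ_max ≈ 38.7°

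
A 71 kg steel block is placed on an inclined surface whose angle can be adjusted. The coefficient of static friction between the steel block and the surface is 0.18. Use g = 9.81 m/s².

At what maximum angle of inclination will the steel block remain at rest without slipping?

θ_max ≈ 10.2°

At the slip threshold, m g sin θ = μ_s · m g cos θ, so tan θ = μ_s.
θ_max = arctan(0.18) = 10.2°.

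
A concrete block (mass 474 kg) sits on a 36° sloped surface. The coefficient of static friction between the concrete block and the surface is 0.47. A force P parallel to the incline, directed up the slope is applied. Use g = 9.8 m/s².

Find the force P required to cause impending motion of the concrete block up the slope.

At impending motion up the slope, friction acts down-slope at its limit: f = μ_s N.
P is parallel to the surface, so N = m g cos θ = 3760 N.
Along the incline: P = m g sin θ + μ_s N = 2730 + 0.47×3760 = 4500 N.

P ≈ 4500 N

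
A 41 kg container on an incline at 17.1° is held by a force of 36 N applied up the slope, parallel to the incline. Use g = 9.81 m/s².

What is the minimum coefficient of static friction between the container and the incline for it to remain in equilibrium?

μ_s,min ≈ 0.214

N = m g cos θ = 384.4 N.
Friction must make up the shortfall along the incline: f = m g sin θ − P = 118.3 − 36 = 82.27 N.
At the threshold f = μ_s N, so μ_s,min = 82.27/384.4 = 0.214.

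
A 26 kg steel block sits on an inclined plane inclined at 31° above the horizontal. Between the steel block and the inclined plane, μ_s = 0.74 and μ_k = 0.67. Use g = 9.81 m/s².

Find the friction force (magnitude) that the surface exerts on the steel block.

f ≈ 131 N (up the incline)

Normal force: N = m g cos θ = 26 × 9.81 × cos 31° = 218.6 N.
Along the slope the weight component is m g sin θ = 131.4 N; friction must supply exactly this, acting up-slope.
Static friction can supply at most μ_s N = 161.8 N.
Since |131.4| ≤ 161.8 N, no slip — friction simply equals what equilibrium demands.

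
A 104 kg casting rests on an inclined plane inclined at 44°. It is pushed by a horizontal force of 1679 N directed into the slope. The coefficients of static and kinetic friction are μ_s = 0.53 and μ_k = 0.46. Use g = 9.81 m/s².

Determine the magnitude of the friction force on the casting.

Resolve perpendicular to the incline: N = m g cos θ + P sin θ = 104×9.81×cos 44° + 1679×sin 44° = 1900 N.
Along the incline, the net driving force (taking up-slope positive) is P cos θ − m g sin θ = 1208 − 708.7 = 499.1 N, so equilibrium requires friction f = -499.1 N (down-slope).
The limit of static friction is μ_s N = 1007 N.
Since 499.1 N is within the 1007 N limit, the casting stays put and friction is exactly 499 N.

f ≈ 499 N (down the incline)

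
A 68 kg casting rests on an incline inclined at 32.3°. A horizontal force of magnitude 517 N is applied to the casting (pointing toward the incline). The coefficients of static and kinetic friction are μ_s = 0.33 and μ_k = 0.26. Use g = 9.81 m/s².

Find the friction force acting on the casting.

Resolve perpendicular to the incline: N = m g cos θ + P sin θ = 68×9.81×cos 32.3° + 517×sin 32.3° = 840.1 N.
Along the incline, the net driving force (taking up-slope positive) is P cos θ − m g sin θ = 437 − 356.5 = 80.54 N, so equilibrium requires friction f = -80.54 N (down-slope).
Maximum static friction: μ_s N = 0.33 × 840.1 = 277.2 N.
|f_req| = 80.54 ≤ 277.2 N → the casting is in equilibrium; friction equals the required value.

f ≈ 80.5 N (down the incline)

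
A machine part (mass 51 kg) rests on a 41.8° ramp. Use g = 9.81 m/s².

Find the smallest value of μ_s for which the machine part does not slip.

At the slip threshold m g sin θ = μ_s m g cos θ, so μ_s,min = tan θ.
μ_s,min = tan 41.8° = 0.894.

μ_s,min ≈ 0.894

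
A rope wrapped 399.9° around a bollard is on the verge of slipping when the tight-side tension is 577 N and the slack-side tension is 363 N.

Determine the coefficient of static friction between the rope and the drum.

μ ≈ 0.0664

T₂/T₁ = e^{μβ} → μ = ln(T₂/T₁)/β.
β = 399.9° = 6.98 rad.
μ = ln(577/363)/6.98 = ln(1.59)/6.98 = 0.0664.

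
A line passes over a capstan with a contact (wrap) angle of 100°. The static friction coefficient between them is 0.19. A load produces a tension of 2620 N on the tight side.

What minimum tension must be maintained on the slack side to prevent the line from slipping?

T_min ≈ 1880 N

Capstan equation at impending slip: T_tight/T_slack = e^{μβ}.
β = 100° = 1.745 rad; e^{μβ} = e^{0.19×1.745} = 1.393.
T_slack = T_tight / e^{μβ} = 2620 / 1.393 = 1880 N.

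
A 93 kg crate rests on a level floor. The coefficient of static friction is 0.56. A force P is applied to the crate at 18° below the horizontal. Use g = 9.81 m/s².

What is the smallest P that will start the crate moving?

N = m g + P sin α (the push presses the crate into the level floor).
At impending slip, P cos α = μ_s N = μ_s (m g + P sin α).
Solving: P (cos α − μ_s sin α) = μ_s m g → P = 0.56×912/(cos 18° − 0.56 sin 18°) = 511/0.778 = 657 N.

P ≈ 657 N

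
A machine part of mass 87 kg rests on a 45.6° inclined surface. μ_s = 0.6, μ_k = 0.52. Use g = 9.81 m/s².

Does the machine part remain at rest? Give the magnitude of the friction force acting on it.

N = m g cos θ = 597 N.
Down-slope weight component: m g sin θ = 610 N.
μ_s N = 358 N.
610 > 358 N, so it slides; kinetic friction f = μ_k N = 0.52×597 = 311 N.

f ≈ 311 N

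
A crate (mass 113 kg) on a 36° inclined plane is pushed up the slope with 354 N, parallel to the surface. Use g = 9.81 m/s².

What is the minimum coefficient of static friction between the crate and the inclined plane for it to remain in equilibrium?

N = m g cos θ = 896.8 N.
Friction must make up the shortfall along the incline: f = m g sin θ − P = 651.6 − 354 = 297.6 N.
At the threshold f = μ_s N, so μ_s,min = 297.6/896.8 = 0.332.

μ_s,min ≈ 0.332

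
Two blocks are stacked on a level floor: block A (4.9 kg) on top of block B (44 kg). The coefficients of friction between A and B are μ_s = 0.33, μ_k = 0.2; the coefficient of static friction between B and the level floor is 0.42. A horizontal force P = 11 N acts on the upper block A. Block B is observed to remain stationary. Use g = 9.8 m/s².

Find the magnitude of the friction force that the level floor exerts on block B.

Normal force at the A–B interface: N₁ = m_A g = 48.02 N.
So the A–B interface can sustain at most μ_s N₁ = 15.85 N of static friction.
P = 11 N is within that limit, so A and B move together (both at rest); the A–B friction is simply f₁ = P = 11 N.
By Newton's third law B feels 11 N forward from A. With B stationary, the floor's static friction on B balances it: f₂ = 11 N (well within μ_s(m_A+m_B)g = 201.3 N).

f ≈ 11 N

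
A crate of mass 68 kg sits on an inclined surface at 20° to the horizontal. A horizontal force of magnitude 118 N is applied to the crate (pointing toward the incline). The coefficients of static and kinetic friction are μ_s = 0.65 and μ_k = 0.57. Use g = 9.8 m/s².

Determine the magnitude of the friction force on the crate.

The horizontal push has a component P sin θ into the surface, so N = m g cos θ + P sin θ = 626.2 + 40.36 = 666.6 N.
Along the incline, the net driving force (taking up-slope positive) is P cos θ − m g sin θ = 110.9 − 227.9 = -117 N, so equilibrium requires friction f = 117 N (up-slope).
Maximum static friction: μ_s N = 0.65 × 666.6 = 433.3 N.
Since 117 N is within the 433.3 N limit, the crate stays put and friction is exactly 117 N.

f ≈ 117 N (up the incline)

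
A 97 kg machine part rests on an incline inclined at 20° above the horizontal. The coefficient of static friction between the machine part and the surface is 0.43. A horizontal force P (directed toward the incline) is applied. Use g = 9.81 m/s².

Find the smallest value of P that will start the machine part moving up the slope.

At impending motion up the slope, friction acts down-slope at its limit: f = μ_s N.
Perpendicular to the incline: N = m g cos θ + P sin θ.
Along the incline: P cos θ = m g sin θ + μ_s N = m g sin θ + μ_s (m g cos θ + P sin θ).
Solving, P (cos θ − μ_s sin θ) = m g (sin θ + μ_s cos θ), so P = 97×9.81×(sin 20° + 0.43 cos 20°)/(cos 20° − 0.43 sin 20°) = 952×0.7461/0.7926 = 896 N.

P ≈ 896 N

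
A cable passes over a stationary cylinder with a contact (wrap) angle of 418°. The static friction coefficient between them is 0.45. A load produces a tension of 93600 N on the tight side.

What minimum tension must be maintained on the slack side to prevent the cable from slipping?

T_min ≈ 3510 N

Capstan equation at impending slip: T_tight/T_slack = e^{μβ}.
β = 418° = 7.295 rad; e^{μβ} = e^{0.45×7.295} = 26.65.
T_slack = T_tight / e^{μβ} = 93600 / 26.65 = 3510 N.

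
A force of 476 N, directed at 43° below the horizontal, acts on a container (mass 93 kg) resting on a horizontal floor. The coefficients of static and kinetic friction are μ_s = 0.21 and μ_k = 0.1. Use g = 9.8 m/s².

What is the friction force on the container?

f ≈ 124 N

The vertical component of P adds to the normal force: N = m g + P sin α = 911.4 + 324.6 = 1236 N.
Horizontally, friction must balance P cos α = 348.1 N.
μ_s N = 0.21 × 1236 = 259.6 N.
348.1 > 259.6 N → the container slides; f = μ_k N = 0.1×1236 = 124 N.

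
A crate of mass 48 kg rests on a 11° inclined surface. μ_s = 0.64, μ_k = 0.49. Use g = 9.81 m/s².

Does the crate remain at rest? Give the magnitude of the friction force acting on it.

f ≈ 89.8 N

N = m g cos θ = 462 N.
Down-slope weight component: m g sin θ = 89.8 N.
μ_s N = 296 N.
89.8 ≤ 296 N, so it stays put; friction = 89.8 N.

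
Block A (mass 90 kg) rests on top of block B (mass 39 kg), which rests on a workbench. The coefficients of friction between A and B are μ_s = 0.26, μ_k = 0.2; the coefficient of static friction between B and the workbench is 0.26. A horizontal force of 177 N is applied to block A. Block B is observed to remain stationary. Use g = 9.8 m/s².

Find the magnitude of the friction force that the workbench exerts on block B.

Between the blocks, N₁ = m_A g = 882 N.
Maximum static friction on A from B: μ_s N₁ = 0.26×882 = 229.3 N.
Since P = 177 N ≤ 229.3 N, A does not slip on B; friction on A equals P = 177 N.
B experiences an equal 177 N forward from A (third law). B is in equilibrium, so the floor supplies f₂ = 177 N of static friction (limit μ_s(m_A+m_B)g = 328.7 N, not exceeded).

f ≈ 177 N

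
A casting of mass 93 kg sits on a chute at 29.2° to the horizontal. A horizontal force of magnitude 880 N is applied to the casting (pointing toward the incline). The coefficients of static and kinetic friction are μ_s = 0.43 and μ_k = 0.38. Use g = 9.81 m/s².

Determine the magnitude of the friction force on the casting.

Normal direction: N = m g cos θ + P sin θ = 1226 N.
Parallel to the incline: P cos θ − m g sin θ = 768.2 − 445.1 = 323.1 N; the friction needed to balance this is 323.1 N acting down the slope.
The limit of static friction is μ_s N = 527.1 N.
|f_req| = 323.1 ≤ 527.1 N → the casting is in equilibrium; friction equals the required value.

f ≈ 323 N (down the incline)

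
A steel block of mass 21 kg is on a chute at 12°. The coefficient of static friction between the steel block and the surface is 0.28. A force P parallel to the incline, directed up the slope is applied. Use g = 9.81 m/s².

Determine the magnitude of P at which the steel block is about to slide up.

At impending motion up the slope, friction acts down-slope at its limit: f = μ_s N.
P is parallel to the surface, so N = m g cos θ = 202 N.
Along the incline: P = m g sin θ + μ_s N = 42.8 + 0.28×202 = 99.3 N.

P ≈ 99.3 N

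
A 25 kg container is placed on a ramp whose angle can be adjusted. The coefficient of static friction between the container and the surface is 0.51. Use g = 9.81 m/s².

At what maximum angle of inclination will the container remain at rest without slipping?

At the slip threshold, m g sin θ = μ_s · m g cos θ, so tan θ = μ_s.
θ_max = arctan(0.51) = 27°.

θ_max ≈ 27°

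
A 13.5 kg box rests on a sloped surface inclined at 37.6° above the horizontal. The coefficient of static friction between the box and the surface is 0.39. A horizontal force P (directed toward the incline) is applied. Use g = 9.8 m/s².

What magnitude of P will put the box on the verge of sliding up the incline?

P ≈ 219 N

At impending motion up the slope, friction acts down-slope at its limit: f = μ_s N.
Perpendicular to the incline: N = m g cos θ + P sin θ.
Along the incline: P cos θ = m g sin θ + μ_s N = m g sin θ + μ_s (m g cos θ + P sin θ).
Solving, P (cos θ − μ_s sin θ) = m g (sin θ + μ_s cos θ), so P = 13.5×9.8×(sin 37.6° + 0.39 cos 37.6°)/(cos 37.6° − 0.39 sin 37.6°) = 132×0.9191/0.5543 = 219 N.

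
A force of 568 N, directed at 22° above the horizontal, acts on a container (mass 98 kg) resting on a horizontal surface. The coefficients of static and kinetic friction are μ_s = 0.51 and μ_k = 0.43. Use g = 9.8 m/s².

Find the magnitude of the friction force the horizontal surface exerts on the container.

Vertical equilibrium gives N = m g − P sin α = 747.6 N.
Horizontally, friction must balance P cos α = 526.6 N.
The static-friction limit is μ_s N = 381.3 N.
526.6 > 381.3 N → the container slides; f = μ_k N = 0.43×747.6 = 321 N.

f ≈ 321 N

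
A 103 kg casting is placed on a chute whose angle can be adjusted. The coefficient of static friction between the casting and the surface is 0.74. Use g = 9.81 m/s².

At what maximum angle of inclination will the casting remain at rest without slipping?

At the slip threshold, m g sin θ = μ_s · m g cos θ, so tan θ = μ_s.
θ_max = arctan(0.74) = 36.5°.

θ_max ≈ 36.5°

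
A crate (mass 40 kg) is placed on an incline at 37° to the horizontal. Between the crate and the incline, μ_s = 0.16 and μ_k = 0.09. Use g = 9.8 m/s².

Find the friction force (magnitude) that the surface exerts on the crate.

Normal force: N = m g cos θ = 40 × 9.8 × cos 37° = 313.1 N.
Along the slope the weight component is m g sin θ = 235.9 N; friction must supply exactly this, acting up-slope.
Maximum static friction available: μ_s N = 0.16 × 313.1 = 50.09 N.
Since |235.9| > 50.09 N, static friction cannot hold it; the crate slides down the incline and kinetic friction applies: f = μ_k N = 0.09 × 313.1 = 28.2 N.

f ≈ 28.2 N (up the incline)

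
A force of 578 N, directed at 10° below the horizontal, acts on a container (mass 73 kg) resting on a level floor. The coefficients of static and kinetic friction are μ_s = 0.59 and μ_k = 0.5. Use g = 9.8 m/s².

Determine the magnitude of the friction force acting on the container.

f ≈ 408 N

Vertical equilibrium gives N = m g + P sin α = 815.8 N.
Horizontally, friction must balance P cos α = 569.2 N.
μ_s N = 0.59 × 815.8 = 481.3 N.
569.2 > 481.3 N → the container slides; f = μ_k N = 0.5×815.8 = 408 N.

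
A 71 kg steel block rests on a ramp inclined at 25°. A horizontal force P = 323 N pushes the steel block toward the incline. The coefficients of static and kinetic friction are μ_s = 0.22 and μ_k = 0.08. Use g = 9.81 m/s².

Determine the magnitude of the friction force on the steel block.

f ≈ 1.62 N (up the incline)

Normal direction: N = m g cos θ + P sin θ = 767.8 N.
Along the incline, the net driving force (taking up-slope positive) is P cos θ − m g sin θ = 292.7 − 294.4 = -1.62 N, so equilibrium requires friction f = 1.62 N (up-slope).
Maximum static friction: μ_s N = 0.22 × 767.8 = 168.9 N.
Since 1.62 N is within the 168.9 N limit, the steel block stays put and friction is exactly 1.62 N.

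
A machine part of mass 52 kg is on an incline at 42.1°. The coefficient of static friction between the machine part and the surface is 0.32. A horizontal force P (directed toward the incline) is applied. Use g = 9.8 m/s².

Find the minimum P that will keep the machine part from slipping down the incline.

P_min ≈ 231 N

The machine part tends to slide down (tan θ > μ_s), so at the point of impending slip friction acts up-slope at its limit: f = μ_s N.
Perpendicular to the incline: N = m g cos θ + P sin θ.
Along the incline: P cos θ + μ_s N = m g sin θ, i.e. P cos θ + μ_s (m g cos θ + P sin θ) = m g sin θ.
Solving, P (cos θ + μ_s sin θ) = m g (sin θ − μ_s cos θ), so P = 510×0.433/0.9565 = 231 N.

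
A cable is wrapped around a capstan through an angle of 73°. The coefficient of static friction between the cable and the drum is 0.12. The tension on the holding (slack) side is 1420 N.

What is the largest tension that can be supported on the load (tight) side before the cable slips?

T_max ≈ 1650 N

At impending slip the capstan equation gives T₂/T₁ = e^{μβ} with β in radians.
β = 73° × π/180 = 1.274 rad.
e^{μβ} = e^{0.12×1.274} = 1.165.
T₂ = T₁ · e^{μβ} = 1420 × 1.165 = 1650 N.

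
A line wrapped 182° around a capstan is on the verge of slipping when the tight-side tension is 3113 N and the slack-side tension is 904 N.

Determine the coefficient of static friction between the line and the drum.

μ ≈ 0.389

T₂/T₁ = e^{μβ} → μ = ln(T₂/T₁)/β.
β = 182° = 3.176 rad.
μ = ln(3113/904)/3.176 = ln(3.444)/3.176 = 0.389.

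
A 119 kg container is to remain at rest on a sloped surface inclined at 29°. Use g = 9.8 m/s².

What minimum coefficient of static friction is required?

μ_s,min ≈ 0.554

At the slip threshold m g sin θ = μ_s m g cos θ, so μ_s,min = tan θ.
μ_s,min = tan 29° = 0.554.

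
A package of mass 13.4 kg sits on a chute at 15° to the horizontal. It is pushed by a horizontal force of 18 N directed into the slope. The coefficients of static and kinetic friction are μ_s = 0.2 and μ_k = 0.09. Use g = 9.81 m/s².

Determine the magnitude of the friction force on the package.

The horizontal push has a component P sin θ into the surface, so N = m g cos θ + P sin θ = 127 + 4.659 = 131.6 N.
Parallel to the incline: P cos θ − m g sin θ = 17.39 − 34.02 = -16.64 N; the friction needed to balance this is 16.64 N acting up the slope.
The limit of static friction is μ_s N = 26.33 N.
|f_req| = 16.64 ≤ 26.33 N → the package is in equilibrium; friction equals the required value.

f ≈ 16.6 N (up the incline)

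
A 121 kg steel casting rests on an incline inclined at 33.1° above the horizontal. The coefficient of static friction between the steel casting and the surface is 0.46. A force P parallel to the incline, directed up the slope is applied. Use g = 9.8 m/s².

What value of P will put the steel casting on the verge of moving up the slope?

P ≈ 1100 N

At impending motion up the slope, friction acts down-slope at its limit: f = μ_s N.
P is parallel to the surface, so N = m g cos θ = 993 N.
Along the incline: P = m g sin θ + μ_s N = 648 + 0.46×993 = 1100 N.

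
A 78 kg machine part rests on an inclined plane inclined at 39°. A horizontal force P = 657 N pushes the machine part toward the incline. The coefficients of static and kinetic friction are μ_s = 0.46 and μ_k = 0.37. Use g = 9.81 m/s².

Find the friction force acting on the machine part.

f ≈ 29 N (down the incline)

Resolve perpendicular to the incline: N = m g cos θ + P sin θ = 78×9.81×cos 39° + 657×sin 39° = 1008 N.
Along the incline, the net driving force (taking up-slope positive) is P cos θ − m g sin θ = 510.6 − 481.5 = 29.04 N, so equilibrium requires friction f = -29.04 N (down-slope).
Maximum static friction: μ_s N = 0.46 × 1008 = 463.7 N.
|f_req| = 29.04 ≤ 463.7 N → the machine part is in equilibrium; friction equals the required value.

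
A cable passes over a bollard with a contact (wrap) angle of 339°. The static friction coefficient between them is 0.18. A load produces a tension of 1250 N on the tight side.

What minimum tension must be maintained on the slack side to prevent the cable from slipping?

Capstan equation at impending slip: T_tight/T_slack = e^{μβ}.
β = 339° = 5.917 rad; e^{μβ} = e^{0.18×5.917} = 2.901.
T_slack = T_tight / e^{μβ} = 1250 / 2.901 = 431 N.

T_min ≈ 431 N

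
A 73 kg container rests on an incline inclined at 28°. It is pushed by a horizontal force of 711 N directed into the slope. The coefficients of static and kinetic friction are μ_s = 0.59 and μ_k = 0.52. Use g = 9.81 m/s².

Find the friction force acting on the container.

f ≈ 292 N (down the incline)

The horizontal push has a component P sin θ into the surface, so N = m g cos θ + P sin θ = 632.3 + 333.8 = 966.1 N.
Parallel to the incline: P cos θ − m g sin θ = 627.8 − 336.2 = 291.6 N; the friction needed to balance this is 291.6 N acting down the slope.
Maximum static friction: μ_s N = 0.59 × 966.1 = 570 N.
Since 291.6 N is within the 570 N limit, the container stays put and friction is exactly 292 N.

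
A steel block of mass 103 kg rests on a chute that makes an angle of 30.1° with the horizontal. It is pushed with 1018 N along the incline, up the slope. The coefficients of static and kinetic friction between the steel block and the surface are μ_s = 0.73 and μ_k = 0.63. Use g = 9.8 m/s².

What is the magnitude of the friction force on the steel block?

f ≈ 512 N (down the incline)

The normal reaction is N = m g cos θ = 873.3 N.
For equilibrium along the incline the friction force must supply f = m g sin θ − P = 506.2 − 1018 = -511.8 N (positive meaning up-slope).
The static-friction ceiling is μ_s N = 0.73 × 873.3 = 637.5 N.
Since |-511.8| ≤ 637.5 N, static friction is sufficient; f equals the required value, not μ_s N.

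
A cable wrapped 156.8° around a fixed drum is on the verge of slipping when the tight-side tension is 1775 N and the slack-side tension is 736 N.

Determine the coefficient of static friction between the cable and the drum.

μ ≈ 0.322

T₂/T₁ = e^{μβ} → μ = ln(T₂/T₁)/β.
β = 156.8° = 2.737 rad.
μ = ln(1775/736)/2.737 = ln(2.412)/2.737 = 0.322.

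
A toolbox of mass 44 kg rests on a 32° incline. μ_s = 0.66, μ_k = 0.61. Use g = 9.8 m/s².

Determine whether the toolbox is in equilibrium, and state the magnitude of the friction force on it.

f ≈ 229 N

N = m g cos θ = 366 N.
Down-slope weight component: m g sin θ = 229 N.
μ_s N = 241 N.
229 ≤ 241 N, so it stays put; friction = 229 N.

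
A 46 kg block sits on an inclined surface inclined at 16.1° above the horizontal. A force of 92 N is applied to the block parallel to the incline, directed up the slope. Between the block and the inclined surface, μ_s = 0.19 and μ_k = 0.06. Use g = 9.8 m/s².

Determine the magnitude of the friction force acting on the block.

f ≈ 33 N (up the incline)

Normal force: N = m g cos θ = 46 × 9.8 × cos 16.1° = 433.1 N.
Parallel to the incline, ΣF = 0 gives f = m g sin θ − P = 125 − 92 = 33.01 N (up-slope positive).
The static-friction ceiling is μ_s N = 0.19 × 433.1 = 82.29 N.
Since |33.01| ≤ 82.29 N, the block remains in static equilibrium and friction takes exactly the required value.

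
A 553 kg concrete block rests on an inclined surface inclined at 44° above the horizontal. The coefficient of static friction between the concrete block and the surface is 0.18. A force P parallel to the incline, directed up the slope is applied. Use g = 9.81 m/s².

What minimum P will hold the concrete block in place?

The concrete block tends to slide down (tan θ > μ_s), so at the point of impending slip friction acts up-slope at its limit: f = μ_s N.
P is parallel to the surface, so N = m g cos θ = 3900 N.
Along the incline: P + μ_s N = m g sin θ, so P = 3770 − 0.18×3900 = 3070 N.

P_min ≈ 3070 N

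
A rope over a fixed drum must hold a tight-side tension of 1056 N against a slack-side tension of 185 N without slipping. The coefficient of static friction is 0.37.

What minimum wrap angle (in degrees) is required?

β_min ≈ 270°

T₂/T₁ = e^{μβ} → β = ln(T₂/T₁)/μ.
β = ln(1056/185)/0.37 = 1.742/0.37 = 4.708 rad.
In degrees: β = 4.708 × 180/π = 270°.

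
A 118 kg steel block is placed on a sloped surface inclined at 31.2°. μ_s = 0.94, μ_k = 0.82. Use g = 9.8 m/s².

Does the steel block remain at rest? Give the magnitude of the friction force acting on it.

N = m g cos θ = 989 N.
Down-slope weight component: m g sin θ = 599 N.
μ_s N = 930 N.
599 ≤ 930 N, so it stays put; friction = 599 N.

f ≈ 599 N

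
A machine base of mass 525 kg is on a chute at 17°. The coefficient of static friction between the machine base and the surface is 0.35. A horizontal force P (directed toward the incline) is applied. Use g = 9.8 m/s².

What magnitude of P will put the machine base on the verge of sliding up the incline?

P ≈ 3780 N

At impending motion up the slope, friction acts down-slope at its limit: f = μ_s N.
Perpendicular to the incline: N = m g cos θ + P sin θ.
Along the incline: P cos θ = m g sin θ + μ_s N = m g sin θ + μ_s (m g cos θ + P sin θ).
Solving, P (cos θ − μ_s sin θ) = m g (sin θ + μ_s cos θ), so P = 525×9.8×(sin 17° + 0.35 cos 17°)/(cos 17° − 0.35 sin 17°) = 5140×0.6271/0.854 = 3780 N.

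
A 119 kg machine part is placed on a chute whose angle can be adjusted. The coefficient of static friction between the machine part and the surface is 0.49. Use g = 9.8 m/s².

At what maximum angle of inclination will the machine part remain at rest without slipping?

At the slip threshold, m g sin θ = μ_s · m g cos θ, so tan θ = μ_s.
θ_max = arctan(0.49) = 26.1°.

θ_max ≈ 26.1°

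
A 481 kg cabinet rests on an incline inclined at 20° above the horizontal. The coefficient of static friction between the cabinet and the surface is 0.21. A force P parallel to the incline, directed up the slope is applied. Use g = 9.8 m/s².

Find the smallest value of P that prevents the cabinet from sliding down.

P_min ≈ 682 N

The cabinet tends to slide down (tan θ > μ_s), so at the point of impending slip friction acts up-slope at its limit: f = μ_s N.
P is parallel to the surface, so N = m g cos θ = 4430 N.
Along the incline: P + μ_s N = m g sin θ, so P = 1610 − 0.21×4430 = 682 N.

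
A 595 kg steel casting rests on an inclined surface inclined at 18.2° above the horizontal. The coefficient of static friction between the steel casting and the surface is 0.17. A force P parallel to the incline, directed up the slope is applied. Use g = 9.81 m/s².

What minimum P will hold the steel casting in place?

The steel casting tends to slide down (tan θ > μ_s), so at the point of impending slip friction acts up-slope at its limit: f = μ_s N.
P is parallel to the surface, so N = m g cos θ = 5540 N.
Along the incline: P + μ_s N = m g sin θ, so P = 1820 − 0.17×5540 = 880 N.

P_min ≈ 880 N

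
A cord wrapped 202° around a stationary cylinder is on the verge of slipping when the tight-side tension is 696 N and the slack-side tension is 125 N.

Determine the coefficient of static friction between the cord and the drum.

μ ≈ 0.487

T₂/T₁ = e^{μβ} → μ = ln(T₂/T₁)/β.
β = 202° = 3.526 rad.
μ = ln(696/125)/3.526 = ln(5.568)/3.526 = 0.487.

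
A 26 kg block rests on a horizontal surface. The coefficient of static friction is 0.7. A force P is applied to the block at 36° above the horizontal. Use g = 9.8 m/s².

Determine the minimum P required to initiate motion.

N = m g − P sin α (the pull lifts the block).
At impending slip, P cos α = μ_s N = μ_s (m g − P sin α).
Solving: P (cos α + μ_s sin α) = μ_s m g → P = 0.7×255/(cos 36° + 0.7 sin 36°) = 178/1.22 = 146 N.

P ≈ 146 N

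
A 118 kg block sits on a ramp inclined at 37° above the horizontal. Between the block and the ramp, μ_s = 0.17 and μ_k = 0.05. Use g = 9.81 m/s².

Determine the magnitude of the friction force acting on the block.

f ≈ 46.2 N (up the incline)

The normal reaction is N = m g cos θ = 924.5 N.
Along the slope the weight component is m g sin θ = 696.6 N; friction must supply exactly this, acting up-slope.
Maximum static friction available: μ_s N = 0.17 × 924.5 = 157.2 N.
|696.6| exceeds 157.2 N, so the block slips down-slope; friction is kinetic, f = μ_k N = 0.05×924.5 = 46.2 N.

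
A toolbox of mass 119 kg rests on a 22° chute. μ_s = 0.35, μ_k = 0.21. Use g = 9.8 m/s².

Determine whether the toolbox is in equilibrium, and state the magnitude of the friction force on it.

N = m g cos θ = 1080 N.
Down-slope weight component: m g sin θ = 437 N.
μ_s N = 378 N.
437 > 378 N, so it slides; kinetic friction f = μ_k N = 0.21×1080 = 227 N.

f ≈ 227 N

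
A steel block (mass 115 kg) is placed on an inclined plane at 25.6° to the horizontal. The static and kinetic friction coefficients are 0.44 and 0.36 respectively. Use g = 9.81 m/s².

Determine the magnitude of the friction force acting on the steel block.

Normal force: N = m g cos θ = 115 × 9.81 × cos 25.6° = 1017 N.
For equilibrium along the incline, friction must balance the weight component: f = m g sin θ = 487.5 N up the slope.
Maximum static friction available: μ_s N = 0.44 × 1017 = 447.7 N.
Since |487.5| > 447.7 N, static friction cannot hold it; the steel block slides down the incline and kinetic friction applies: f = μ_k N = 0.36 × 1017 = 366 N.

f ≈ 366 N (up the incline)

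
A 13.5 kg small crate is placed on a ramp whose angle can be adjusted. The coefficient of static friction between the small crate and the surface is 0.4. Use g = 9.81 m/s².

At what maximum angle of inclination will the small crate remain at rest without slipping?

At the slip threshold, m g sin θ = μ_s · m g cos θ, so tan θ = μ_s.
θ_max = arctan(0.4) = 21.8°.

θ_max ≈ 21.8°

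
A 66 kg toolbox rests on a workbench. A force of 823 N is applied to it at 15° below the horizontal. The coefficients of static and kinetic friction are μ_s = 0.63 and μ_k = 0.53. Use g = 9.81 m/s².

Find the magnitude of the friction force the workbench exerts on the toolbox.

f ≈ 456 N

The vertical component of P adds to the normal force: N = m g + P sin α = 647.5 + 213 = 860.5 N.
The horizontal driving force is P cos α = 795 N, so equilibrium needs friction f = 795 N.
μ_s N = 0.63 × 860.5 = 542.1 N.
795 > 542.1 N → the toolbox slides; f = μ_k N = 0.53×860.5 = 456 N.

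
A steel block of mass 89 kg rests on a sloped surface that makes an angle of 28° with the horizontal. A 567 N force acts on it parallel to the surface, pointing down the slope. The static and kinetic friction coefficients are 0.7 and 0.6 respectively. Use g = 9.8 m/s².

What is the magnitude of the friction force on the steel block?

f ≈ 462 N (up the incline)

Normal force: N = m g cos θ = 89 × 9.8 × cos 28° = 770.1 N.
For equilibrium along the incline the friction force must supply f = m g sin θ + P = 409.5 + 567 = 976.5 N (positive meaning up-slope).
The static-friction ceiling is μ_s N = 0.7 × 770.1 = 539.1 N.
|976.5| exceeds 539.1 N, so the steel block slips down-slope; friction is kinetic, f = μ_k N = 0.6×770.1 = 462 N.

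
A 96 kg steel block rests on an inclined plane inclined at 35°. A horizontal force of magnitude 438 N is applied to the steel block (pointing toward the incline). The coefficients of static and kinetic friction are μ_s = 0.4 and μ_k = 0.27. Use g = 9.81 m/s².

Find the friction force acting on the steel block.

Resolve perpendicular to the incline: N = m g cos θ + P sin θ = 96×9.81×cos 35° + 438×sin 35° = 1023 N.
Along the incline, the net driving force (taking up-slope positive) is P cos θ − m g sin θ = 358.8 − 540.2 = -181.4 N, so equilibrium requires friction f = 181.4 N (up-slope).
Maximum static friction: μ_s N = 0.4 × 1023 = 409.1 N.
Since 181.4 N is within the 409.1 N limit, the steel block stays put and friction is exactly 181 N.

f ≈ 181 N (up the incline)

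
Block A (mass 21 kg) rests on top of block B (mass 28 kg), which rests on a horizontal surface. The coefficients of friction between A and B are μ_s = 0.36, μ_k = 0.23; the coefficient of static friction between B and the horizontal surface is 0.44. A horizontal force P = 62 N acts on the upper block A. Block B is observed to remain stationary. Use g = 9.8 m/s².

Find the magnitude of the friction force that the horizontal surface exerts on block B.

Between the blocks, N₁ = m_A g = 205.8 N.
Maximum static friction on A from B: μ_s N₁ = 0.36×205.8 = 74.09 N.
Since P = 62 N ≤ 74.09 N, A does not slip on B; friction on A equals P = 62 N.
By Newton's third law B feels 62 N forward from A. With B stationary, the floor's static friction on B balances it: f₂ = 62 N (well within μ_s(m_A+m_B)g = 211.3 N).

f ≈ 62 N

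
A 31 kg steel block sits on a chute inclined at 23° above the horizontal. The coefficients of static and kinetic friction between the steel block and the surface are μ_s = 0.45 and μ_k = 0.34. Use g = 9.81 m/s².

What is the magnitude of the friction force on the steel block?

Perpendicular to the surface, N = m g cos θ = 31·9.81·cos 23° = 279.9 N.
Along the slope the weight component is m g sin θ = 118.8 N; friction must supply exactly this, acting up-slope.
The static-friction ceiling is μ_s N = 0.45 × 279.9 = 126 N.
Since |118.8| ≤ 126 N, the steel block remains in static equilibrium and friction takes exactly the required value.

f ≈ 119 N (up the incline)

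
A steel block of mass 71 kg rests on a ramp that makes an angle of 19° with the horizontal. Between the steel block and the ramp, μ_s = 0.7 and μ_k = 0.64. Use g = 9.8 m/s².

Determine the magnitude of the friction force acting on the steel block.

The normal reaction is N = m g cos θ = 657.9 N.
For equilibrium along the incline, friction must balance the weight component: f = m g sin θ = 226.5 N up the slope.
Static friction can supply at most μ_s N = 460.5 N.
Since |226.5| ≤ 460.5 N, no slip — friction simply equals what equilibrium demands.

f ≈ 227 N (up the incline)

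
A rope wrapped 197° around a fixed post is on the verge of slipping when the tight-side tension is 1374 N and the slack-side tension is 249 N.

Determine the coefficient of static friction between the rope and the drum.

μ ≈ 0.497

T₂/T₁ = e^{μβ} → μ = ln(T₂/T₁)/β.
β = 197° = 3.438 rad.
μ = ln(1374/249)/3.438 = ln(5.518)/3.438 = 0.497.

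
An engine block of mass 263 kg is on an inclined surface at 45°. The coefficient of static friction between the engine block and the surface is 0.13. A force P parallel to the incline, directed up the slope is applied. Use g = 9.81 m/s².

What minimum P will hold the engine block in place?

The engine block tends to slide down (tan θ > μ_s), so at the point of impending slip friction acts up-slope at its limit: f = μ_s N.
P is parallel to the surface, so N = m g cos θ = 1820 N.
Along the incline: P + μ_s N = m g sin θ, so P = 1820 − 0.13×1820 = 1590 N.

P_min ≈ 1590 N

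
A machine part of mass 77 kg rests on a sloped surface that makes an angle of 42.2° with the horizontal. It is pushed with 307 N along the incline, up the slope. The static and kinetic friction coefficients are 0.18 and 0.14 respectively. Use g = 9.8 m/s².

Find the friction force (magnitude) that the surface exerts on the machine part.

The normal reaction is N = m g cos θ = 559 N.
Parallel to the incline, ΣF = 0 gives f = m g sin θ − P = 506.9 − 307 = 199.9 N (up-slope positive).
The static-friction ceiling is μ_s N = 0.18 × 559 = 100.6 N.
Since |199.9| > 100.6 N, static friction cannot hold it; the machine part slides down the incline and kinetic friction applies: f = μ_k N = 0.14 × 559 = 78.3 N.

f ≈ 78.3 N (up the incline)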